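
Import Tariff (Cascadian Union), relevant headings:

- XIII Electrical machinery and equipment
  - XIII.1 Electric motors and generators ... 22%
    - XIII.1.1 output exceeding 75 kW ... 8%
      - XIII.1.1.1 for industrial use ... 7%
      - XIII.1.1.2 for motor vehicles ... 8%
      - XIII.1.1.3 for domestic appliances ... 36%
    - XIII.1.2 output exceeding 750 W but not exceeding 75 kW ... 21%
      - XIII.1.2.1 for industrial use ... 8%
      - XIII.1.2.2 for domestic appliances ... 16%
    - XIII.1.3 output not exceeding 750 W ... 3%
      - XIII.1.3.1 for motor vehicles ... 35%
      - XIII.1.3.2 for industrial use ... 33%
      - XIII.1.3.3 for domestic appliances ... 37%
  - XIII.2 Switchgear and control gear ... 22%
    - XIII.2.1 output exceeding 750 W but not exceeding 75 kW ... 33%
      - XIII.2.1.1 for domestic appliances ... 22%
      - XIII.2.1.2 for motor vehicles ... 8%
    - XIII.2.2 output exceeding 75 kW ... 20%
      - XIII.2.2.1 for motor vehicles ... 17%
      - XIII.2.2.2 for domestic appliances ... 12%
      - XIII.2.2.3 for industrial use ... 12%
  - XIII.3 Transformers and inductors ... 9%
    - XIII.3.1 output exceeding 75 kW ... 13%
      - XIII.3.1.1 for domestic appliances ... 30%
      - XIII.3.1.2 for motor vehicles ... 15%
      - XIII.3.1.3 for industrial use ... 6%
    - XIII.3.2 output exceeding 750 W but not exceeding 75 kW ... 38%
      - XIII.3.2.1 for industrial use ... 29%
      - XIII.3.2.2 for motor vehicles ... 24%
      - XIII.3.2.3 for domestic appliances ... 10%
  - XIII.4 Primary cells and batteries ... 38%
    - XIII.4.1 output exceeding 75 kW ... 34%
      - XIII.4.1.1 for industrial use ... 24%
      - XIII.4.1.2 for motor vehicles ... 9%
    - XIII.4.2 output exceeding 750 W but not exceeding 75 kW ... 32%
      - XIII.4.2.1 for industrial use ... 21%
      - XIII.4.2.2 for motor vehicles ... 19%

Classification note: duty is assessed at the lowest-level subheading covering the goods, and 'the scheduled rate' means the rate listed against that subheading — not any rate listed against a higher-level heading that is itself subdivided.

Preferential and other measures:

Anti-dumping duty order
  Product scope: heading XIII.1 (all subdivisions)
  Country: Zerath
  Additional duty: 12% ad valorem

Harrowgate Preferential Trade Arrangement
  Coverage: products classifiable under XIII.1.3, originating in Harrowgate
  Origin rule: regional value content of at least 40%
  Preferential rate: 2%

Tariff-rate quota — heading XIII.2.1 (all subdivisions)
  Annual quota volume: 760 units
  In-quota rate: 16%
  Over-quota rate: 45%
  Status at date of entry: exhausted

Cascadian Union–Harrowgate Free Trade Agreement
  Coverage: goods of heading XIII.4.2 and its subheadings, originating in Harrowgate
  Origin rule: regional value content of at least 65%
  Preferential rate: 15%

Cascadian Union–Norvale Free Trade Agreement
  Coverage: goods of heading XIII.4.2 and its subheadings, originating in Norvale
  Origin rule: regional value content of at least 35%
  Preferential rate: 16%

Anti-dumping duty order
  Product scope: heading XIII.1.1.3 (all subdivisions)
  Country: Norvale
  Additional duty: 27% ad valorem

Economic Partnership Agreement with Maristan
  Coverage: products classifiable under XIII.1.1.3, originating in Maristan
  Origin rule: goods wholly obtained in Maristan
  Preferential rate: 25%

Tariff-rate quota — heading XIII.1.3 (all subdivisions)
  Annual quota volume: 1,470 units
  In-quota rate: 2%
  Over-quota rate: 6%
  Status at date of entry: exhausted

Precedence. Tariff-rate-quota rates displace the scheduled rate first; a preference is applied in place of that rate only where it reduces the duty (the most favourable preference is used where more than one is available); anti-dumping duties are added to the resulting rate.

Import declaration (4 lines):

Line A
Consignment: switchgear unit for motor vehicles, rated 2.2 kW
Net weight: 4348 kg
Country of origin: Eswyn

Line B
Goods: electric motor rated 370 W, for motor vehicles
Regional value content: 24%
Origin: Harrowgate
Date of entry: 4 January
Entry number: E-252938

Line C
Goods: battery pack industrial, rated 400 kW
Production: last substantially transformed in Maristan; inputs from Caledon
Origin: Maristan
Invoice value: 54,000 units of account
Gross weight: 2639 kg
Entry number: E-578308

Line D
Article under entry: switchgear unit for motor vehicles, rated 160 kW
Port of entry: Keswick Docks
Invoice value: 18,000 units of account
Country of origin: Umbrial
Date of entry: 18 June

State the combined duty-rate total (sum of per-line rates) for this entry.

Line A: switchgear unit → XIII.2; rated 2.2 kW → XIII.2.1; for motor vehicles → XIII.2.1.2. Scheduled 8%. quota on XIII.2.1 exhausted → over-quota 45%. → 45%.
Line B: electric motor → XIII.1; rated 370 W → XIII.1.3; for motor vehicles → XIII.1.3.1. Scheduled 35%. quota on XIII.1.3 exhausted → over-quota 6%; Harrowgate agreement on XIII.1.3: RVC < 40%; Harrowgate agreement on XIII.4.2: XIII.1.3.1 not covered. → 6%.
Line C: battery pack → XIII.4; rated 400 kW → XIII.4.1; industrial → XIII.4.1.1. Scheduled 24%. Maristan agreement on XIII.1.1.3: XIII.4.1.1 not covered. → 24%.
Line D: switchgear unit → XIII.2; rated 160 kW → XIII.2.2; for motor vehicles → XIII.2.2.1. Scheduled 17%. No special measure applies. → 17%.
Sum: 45% + 6% + 24% + 17% = 92%.

92%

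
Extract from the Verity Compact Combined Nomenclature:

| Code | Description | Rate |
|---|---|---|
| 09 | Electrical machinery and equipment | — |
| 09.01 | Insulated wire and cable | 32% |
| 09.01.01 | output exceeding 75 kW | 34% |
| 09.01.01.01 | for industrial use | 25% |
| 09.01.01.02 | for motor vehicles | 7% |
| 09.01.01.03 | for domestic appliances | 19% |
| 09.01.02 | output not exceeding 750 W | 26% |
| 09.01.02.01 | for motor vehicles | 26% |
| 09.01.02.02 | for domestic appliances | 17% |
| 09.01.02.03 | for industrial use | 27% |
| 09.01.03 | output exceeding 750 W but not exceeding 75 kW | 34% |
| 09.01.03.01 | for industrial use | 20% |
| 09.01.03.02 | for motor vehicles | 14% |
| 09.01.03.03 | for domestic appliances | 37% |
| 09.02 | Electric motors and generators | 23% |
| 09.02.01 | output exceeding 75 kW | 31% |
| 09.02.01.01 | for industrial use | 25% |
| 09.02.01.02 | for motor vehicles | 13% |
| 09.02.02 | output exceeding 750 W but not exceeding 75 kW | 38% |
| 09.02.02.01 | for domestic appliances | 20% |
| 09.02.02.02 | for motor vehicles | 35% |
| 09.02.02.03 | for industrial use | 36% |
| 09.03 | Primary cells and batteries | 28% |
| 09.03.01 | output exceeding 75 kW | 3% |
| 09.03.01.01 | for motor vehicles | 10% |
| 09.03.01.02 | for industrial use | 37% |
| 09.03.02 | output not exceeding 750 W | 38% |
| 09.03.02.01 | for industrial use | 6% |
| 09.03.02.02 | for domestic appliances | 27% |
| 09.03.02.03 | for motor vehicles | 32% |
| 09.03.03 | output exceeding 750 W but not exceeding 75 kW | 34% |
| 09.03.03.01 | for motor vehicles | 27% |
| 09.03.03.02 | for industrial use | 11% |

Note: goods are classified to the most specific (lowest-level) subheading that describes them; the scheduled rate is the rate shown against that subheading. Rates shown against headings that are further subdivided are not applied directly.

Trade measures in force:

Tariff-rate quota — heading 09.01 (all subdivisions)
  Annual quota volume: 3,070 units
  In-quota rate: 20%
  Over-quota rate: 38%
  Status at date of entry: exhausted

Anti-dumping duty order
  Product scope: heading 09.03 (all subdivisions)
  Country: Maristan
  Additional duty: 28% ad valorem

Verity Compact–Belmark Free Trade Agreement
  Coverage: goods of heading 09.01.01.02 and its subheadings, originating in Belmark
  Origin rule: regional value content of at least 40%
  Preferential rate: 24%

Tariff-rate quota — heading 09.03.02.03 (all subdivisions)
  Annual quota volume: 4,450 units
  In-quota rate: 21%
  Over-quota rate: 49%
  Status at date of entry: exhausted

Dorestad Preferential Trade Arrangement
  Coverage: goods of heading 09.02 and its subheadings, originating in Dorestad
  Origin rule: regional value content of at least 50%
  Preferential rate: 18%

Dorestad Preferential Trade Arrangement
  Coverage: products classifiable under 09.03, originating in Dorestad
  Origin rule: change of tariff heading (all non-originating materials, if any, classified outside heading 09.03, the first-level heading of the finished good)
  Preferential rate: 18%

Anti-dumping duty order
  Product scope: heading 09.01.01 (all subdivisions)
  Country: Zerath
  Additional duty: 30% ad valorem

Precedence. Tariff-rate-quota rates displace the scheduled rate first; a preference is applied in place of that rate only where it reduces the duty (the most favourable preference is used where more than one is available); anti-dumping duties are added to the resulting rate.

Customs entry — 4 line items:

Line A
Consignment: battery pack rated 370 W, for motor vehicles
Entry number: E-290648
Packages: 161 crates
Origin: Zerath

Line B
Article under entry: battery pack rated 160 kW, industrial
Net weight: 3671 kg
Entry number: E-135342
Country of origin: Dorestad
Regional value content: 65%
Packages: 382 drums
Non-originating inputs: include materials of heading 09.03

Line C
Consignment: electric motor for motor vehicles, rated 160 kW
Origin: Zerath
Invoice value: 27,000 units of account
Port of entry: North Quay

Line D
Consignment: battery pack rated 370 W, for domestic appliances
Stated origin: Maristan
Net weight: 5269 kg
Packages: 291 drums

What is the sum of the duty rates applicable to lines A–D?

Line A: battery pack → 09.03; rated 370 W → 09.03.02; for motor vehicles → 09.03.02.03. Scheduled 32%. quota on 09.03.02.03 exhausted → over-quota 49%. → 49%.
Line B: battery pack → 09.03; rated 160 kW → 09.03.01; industrial → 09.03.01.02. Scheduled 37%. Dorestad agreement on 09.02: 09.03.01.02 not covered; Dorestad agreement on 09.03: CTH not met. → 37%.
Line C: electric motor → 09.02; rated 160 kW → 09.02.01; for motor vehicles → 09.02.01.02. Scheduled 13%. No special measure applies. → 13%.
Line D: battery pack → 09.03; rated 370 W → 09.03.02; for domestic appliances → 09.03.02.02. Scheduled 27%. anti-dumping (Maristan, 09.03): +28%; total 27% + 28% = 55%. → 55%.
Sum: 49% + 37% + 13% + 55% = 154%.

154%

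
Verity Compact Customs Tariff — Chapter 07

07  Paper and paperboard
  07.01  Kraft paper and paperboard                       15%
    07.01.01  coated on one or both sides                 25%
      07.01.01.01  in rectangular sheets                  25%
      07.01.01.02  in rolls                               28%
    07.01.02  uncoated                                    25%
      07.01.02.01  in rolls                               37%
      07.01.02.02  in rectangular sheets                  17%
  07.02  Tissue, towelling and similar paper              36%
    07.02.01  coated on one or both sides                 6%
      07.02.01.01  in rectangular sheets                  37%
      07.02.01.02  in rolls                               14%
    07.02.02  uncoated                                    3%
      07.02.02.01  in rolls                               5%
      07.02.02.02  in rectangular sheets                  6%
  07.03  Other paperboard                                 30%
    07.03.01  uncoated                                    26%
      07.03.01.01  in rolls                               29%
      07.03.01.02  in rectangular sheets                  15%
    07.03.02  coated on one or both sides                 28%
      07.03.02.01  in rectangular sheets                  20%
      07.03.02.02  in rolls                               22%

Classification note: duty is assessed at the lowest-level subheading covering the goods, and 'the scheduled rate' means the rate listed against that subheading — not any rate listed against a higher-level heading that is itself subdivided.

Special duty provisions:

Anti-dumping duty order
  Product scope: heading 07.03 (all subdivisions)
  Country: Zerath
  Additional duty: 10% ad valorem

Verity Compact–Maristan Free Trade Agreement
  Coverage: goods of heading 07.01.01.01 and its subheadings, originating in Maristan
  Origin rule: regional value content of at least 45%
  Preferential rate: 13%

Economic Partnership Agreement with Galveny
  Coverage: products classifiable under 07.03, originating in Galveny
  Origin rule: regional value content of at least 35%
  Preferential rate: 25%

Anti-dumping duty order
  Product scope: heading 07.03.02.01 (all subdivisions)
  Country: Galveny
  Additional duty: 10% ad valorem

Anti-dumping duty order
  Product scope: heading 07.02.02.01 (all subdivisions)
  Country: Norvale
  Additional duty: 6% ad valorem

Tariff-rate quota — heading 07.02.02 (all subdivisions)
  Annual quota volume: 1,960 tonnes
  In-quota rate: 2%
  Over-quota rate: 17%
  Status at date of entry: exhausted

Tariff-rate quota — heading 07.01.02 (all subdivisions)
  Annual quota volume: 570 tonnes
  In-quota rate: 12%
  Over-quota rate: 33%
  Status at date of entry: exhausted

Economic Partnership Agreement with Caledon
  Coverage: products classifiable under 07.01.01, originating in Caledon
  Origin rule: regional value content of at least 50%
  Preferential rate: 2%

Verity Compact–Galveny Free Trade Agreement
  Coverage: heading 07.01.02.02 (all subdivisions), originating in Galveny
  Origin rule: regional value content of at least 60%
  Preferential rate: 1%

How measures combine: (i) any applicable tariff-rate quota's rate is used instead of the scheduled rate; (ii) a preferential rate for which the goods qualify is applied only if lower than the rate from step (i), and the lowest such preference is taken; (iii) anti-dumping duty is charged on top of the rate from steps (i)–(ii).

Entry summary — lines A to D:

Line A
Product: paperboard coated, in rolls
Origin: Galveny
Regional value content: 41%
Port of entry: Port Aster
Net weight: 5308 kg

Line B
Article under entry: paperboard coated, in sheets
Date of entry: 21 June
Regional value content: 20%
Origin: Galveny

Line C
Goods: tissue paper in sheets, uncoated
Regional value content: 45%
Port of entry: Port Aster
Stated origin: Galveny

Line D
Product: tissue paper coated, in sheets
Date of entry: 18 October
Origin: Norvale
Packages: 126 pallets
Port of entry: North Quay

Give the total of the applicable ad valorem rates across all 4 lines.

106%

Line A: paperboard → 07.03; coated → 07.03.02; in rolls → 07.03.02.02. Scheduled 22%. Galveny agreement on 07.03: RVC ≥ 35% → 25% available; Galveny agreement on 07.01.02.02: 07.03.02.02 not covered; preference 25% not lower than 22% → no reduction. → 22%.
Line B: paperboard → 07.03; coated → 07.03.02; in sheets → 07.03.02.01. Scheduled 20%. Galveny agreement on 07.03: RVC < 35%; Galveny agreement on 07.01.02.02: 07.03.02.01 not covered; anti-dumping (Galveny, 07.03.02.01): +10%; total 20% + 10% = 30%. → 30%.
Line C: tissue paper → 07.02; uncoated → 07.02.02; in sheets → 07.02.02.02. Scheduled 6%. quota on 07.02.02 exhausted → over-quota 17%; Galveny agreement on 07.03: 07.02.02.02 not covered; Galveny agreement on 07.01.02.02: 07.02.02.02 not covered. → 17%.
Line D: tissue paper → 07.02; coated → 07.02.01; in sheets → 07.02.01.01. Scheduled 37%. No special measure applies. → 37%.
Sum: 22% + 30% + 17% + 37% = 106%.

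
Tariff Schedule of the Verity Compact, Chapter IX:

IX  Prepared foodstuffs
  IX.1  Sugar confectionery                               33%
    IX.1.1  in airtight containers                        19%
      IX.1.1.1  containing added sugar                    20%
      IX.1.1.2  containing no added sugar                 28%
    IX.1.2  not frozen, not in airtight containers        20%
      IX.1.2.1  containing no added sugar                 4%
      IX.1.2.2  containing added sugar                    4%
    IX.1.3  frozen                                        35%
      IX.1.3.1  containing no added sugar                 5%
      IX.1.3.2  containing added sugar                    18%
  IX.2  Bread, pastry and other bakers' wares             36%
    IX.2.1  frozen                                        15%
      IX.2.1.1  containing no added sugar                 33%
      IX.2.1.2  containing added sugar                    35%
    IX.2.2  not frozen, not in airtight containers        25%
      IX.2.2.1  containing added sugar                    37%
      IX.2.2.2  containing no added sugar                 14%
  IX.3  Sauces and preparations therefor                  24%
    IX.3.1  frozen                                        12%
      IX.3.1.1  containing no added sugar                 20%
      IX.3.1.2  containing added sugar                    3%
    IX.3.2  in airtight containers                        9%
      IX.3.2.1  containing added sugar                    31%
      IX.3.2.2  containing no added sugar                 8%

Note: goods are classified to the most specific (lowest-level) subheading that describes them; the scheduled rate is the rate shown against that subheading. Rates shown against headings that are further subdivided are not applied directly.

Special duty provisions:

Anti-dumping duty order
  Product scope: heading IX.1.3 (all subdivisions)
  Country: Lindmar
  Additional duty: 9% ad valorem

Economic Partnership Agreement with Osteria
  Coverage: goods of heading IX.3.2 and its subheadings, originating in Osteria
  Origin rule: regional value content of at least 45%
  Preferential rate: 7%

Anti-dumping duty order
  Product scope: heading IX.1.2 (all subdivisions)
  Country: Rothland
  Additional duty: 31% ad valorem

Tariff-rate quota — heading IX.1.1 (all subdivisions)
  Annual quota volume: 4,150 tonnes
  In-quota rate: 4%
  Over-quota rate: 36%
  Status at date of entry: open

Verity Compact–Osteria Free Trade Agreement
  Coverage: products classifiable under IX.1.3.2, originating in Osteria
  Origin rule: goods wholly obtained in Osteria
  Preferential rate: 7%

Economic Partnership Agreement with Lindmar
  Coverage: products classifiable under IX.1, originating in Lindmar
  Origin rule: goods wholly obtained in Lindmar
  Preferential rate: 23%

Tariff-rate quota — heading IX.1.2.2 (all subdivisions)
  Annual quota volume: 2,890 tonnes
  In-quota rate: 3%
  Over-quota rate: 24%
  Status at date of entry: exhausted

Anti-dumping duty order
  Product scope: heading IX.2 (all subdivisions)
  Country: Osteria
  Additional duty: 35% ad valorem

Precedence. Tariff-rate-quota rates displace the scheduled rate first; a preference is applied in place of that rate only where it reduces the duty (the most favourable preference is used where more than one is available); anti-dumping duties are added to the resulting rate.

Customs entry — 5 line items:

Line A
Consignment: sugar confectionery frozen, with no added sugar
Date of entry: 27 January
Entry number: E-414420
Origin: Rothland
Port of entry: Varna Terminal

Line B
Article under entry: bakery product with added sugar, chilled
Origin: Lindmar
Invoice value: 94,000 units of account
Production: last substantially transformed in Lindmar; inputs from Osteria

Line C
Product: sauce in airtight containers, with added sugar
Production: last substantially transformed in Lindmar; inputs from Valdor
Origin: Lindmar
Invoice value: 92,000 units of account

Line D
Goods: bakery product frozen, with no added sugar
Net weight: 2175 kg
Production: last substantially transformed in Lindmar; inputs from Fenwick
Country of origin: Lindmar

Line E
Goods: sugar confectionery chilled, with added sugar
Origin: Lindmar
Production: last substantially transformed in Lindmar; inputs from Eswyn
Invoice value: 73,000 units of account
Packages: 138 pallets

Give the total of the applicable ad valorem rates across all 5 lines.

Line A: sugar confectionery → IX.1; frozen → IX.1.3; with no added sugar → IX.1.3.1. Scheduled 5%. No special measure applies. → 5%.
Line B: bakery product → IX.2; chilled → IX.2.2; with added sugar → IX.2.2.1. Scheduled 37%. Lindmar agreement on IX.1: IX.2.2.1 not covered. → 37%.
Line C: sauce → IX.3; in airtight containers → IX.3.2; with added sugar → IX.3.2.1. Scheduled 31%. Lindmar agreement on IX.1: IX.3.2.1 not covered. → 31%.
Line D: bakery product → IX.2; frozen → IX.2.1; with no added sugar → IX.2.1.1. Scheduled 33%. Lindmar agreement on IX.1: IX.2.1.1 not covered. → 33%.
Line E: sugar confectionery → IX.1; chilled → IX.1.2; with added sugar → IX.1.2.2. Scheduled 4%. quota on IX.1.2.2 exhausted → over-quota 24%; Lindmar agreement on IX.1: not wholly obtained. → 24%.
Sum: 5% + 37% + 31% + 33% + 24% = 130%.

130%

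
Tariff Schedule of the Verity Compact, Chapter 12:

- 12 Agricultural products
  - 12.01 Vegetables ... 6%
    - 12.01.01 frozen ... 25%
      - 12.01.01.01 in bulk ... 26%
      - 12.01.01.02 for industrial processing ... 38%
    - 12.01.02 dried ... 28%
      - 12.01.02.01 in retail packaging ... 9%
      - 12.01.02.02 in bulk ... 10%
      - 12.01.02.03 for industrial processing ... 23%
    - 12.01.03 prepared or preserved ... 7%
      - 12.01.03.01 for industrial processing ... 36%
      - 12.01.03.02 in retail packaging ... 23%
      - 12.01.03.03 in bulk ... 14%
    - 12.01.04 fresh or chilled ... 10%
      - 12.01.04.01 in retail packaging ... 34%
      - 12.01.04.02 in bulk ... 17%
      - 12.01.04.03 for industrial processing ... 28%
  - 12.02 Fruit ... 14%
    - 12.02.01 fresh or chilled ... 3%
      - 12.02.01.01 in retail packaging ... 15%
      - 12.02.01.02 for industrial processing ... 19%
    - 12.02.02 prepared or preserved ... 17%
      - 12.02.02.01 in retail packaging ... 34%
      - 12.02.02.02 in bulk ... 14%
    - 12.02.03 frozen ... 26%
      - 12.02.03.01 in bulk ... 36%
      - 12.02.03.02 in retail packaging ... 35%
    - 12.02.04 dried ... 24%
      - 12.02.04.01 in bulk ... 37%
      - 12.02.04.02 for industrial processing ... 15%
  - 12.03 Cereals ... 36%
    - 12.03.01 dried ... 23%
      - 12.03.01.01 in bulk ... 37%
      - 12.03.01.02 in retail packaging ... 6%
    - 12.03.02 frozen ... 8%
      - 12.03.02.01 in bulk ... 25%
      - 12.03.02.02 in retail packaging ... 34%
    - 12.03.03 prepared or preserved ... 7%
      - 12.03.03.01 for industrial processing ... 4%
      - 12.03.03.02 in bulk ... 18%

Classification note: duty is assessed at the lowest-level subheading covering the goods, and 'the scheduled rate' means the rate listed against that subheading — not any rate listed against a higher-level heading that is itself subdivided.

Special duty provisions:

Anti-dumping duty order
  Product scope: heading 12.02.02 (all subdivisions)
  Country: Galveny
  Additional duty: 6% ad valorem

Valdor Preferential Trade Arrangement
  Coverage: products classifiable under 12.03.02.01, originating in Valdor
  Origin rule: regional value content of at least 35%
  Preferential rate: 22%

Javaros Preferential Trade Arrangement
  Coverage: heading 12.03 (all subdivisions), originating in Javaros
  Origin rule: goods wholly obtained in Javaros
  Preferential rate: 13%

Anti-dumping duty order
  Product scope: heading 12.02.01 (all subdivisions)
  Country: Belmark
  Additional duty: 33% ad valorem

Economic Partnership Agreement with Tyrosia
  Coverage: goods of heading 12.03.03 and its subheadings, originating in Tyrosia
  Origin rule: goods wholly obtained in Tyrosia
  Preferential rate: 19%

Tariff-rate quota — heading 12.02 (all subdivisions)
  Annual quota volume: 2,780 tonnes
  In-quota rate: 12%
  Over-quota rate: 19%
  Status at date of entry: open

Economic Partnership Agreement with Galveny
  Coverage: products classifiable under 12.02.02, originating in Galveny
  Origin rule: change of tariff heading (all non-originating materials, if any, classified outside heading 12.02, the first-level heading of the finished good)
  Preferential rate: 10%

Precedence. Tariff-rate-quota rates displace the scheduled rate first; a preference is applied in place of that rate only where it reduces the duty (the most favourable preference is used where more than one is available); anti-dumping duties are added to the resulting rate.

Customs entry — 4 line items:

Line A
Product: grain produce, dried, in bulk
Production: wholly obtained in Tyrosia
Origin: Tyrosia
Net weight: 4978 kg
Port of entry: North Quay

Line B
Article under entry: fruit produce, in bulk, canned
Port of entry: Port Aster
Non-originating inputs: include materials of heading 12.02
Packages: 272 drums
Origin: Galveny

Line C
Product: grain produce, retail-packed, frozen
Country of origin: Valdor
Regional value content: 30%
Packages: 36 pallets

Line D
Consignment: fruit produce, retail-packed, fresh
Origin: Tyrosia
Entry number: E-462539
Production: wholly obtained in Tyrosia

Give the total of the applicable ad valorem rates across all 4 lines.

101%

Line A: grain → 12.03; dried → 12.03.01; in bulk → 12.03.01.01. Scheduled 37%. Tyrosia agreement on 12.03.03: 12.03.01.01 not covered. → 37%.
Line B: fruit → 12.02; canned → 12.02.02; in bulk → 12.02.02.02. Scheduled 14%. quota on 12.02 open → in-quota 12%; Galveny agreement on 12.02.02: CTH not met; anti-dumping (Galveny, 12.02.02): +6%; total 12% + 6% = 18%. → 18%.
Line C: grain → 12.03; frozen → 12.03.02; retail-packed → 12.03.02.02. Scheduled 34%. Valdor agreement on 12.03.02.01: 12.03.02.02 not covered. → 34%.
Line D: fruit → 12.02; fresh → 12.02.01; retail-packed → 12.02.01.01. Scheduled 15%. quota on 12.02 open → in-quota 12%; Tyrosia agreement on 12.03.03: 12.02.01.01 not covered. → 12%.
Sum: 37% + 18% + 34% + 12% = 101%.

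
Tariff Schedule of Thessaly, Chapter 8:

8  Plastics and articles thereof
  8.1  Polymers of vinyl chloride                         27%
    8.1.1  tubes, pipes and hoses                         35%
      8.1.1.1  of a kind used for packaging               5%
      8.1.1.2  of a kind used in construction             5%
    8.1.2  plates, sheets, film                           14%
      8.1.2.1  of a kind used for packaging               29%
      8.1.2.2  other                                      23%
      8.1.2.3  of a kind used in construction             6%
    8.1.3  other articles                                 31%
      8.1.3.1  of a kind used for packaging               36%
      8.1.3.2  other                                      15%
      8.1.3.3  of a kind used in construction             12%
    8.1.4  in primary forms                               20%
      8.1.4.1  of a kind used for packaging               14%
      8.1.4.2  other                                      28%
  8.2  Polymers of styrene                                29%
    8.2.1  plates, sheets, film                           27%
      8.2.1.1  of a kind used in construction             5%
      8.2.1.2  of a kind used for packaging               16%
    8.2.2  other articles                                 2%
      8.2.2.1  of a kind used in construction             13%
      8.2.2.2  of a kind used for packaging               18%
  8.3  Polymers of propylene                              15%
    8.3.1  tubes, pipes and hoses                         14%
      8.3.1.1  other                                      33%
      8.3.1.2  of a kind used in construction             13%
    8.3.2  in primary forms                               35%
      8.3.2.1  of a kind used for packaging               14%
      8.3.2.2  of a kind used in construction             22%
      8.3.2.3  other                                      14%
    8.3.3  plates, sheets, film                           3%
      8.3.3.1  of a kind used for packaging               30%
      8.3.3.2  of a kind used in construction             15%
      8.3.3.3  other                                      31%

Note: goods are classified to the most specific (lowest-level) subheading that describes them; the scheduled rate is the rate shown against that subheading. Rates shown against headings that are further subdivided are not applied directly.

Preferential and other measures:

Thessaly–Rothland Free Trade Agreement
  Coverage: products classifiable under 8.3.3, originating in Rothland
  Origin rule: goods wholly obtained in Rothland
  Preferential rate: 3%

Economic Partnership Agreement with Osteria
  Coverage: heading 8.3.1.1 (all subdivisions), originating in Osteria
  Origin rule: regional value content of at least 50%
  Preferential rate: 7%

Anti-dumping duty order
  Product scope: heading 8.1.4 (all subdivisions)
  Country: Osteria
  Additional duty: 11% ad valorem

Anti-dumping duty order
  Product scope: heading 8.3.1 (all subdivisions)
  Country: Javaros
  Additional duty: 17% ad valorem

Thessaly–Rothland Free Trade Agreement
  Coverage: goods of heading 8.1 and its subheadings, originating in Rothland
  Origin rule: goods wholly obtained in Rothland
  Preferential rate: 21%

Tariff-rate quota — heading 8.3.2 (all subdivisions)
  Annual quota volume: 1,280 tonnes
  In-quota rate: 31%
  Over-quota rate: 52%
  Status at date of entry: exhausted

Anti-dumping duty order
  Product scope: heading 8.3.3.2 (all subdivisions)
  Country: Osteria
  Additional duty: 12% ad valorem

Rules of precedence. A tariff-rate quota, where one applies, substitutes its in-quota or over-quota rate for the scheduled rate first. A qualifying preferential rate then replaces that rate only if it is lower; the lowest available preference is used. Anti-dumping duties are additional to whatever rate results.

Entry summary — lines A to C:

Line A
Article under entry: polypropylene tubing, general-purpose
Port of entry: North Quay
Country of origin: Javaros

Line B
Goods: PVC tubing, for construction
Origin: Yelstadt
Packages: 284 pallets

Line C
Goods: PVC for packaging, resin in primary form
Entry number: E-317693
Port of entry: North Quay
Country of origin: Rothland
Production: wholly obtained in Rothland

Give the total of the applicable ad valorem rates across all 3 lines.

Line A: polypropylene → 8.3; tubing → 8.3.1; general-purpose → 8.3.1.1. Scheduled 33%. anti-dumping (Javaros, 8.3.1): +17%; total 33% + 17% = 50%. → 50%.
Line B: PVC → 8.1; tubing → 8.1.1; for construction → 8.1.1.2. Scheduled 5%. No special measure applies. → 5%.
Line C: PVC → 8.1; resin in primary form → 8.1.4; for packaging → 8.1.4.1. Scheduled 14%. Rothland agreement on 8.3.3: 8.1.4.1 not covered; Rothland agreement on 8.1: wholly obtained → 21% available; preference 21% not lower than 14% → no reduction. → 14%.
Sum: 50% + 5% + 14% = 69%.

69%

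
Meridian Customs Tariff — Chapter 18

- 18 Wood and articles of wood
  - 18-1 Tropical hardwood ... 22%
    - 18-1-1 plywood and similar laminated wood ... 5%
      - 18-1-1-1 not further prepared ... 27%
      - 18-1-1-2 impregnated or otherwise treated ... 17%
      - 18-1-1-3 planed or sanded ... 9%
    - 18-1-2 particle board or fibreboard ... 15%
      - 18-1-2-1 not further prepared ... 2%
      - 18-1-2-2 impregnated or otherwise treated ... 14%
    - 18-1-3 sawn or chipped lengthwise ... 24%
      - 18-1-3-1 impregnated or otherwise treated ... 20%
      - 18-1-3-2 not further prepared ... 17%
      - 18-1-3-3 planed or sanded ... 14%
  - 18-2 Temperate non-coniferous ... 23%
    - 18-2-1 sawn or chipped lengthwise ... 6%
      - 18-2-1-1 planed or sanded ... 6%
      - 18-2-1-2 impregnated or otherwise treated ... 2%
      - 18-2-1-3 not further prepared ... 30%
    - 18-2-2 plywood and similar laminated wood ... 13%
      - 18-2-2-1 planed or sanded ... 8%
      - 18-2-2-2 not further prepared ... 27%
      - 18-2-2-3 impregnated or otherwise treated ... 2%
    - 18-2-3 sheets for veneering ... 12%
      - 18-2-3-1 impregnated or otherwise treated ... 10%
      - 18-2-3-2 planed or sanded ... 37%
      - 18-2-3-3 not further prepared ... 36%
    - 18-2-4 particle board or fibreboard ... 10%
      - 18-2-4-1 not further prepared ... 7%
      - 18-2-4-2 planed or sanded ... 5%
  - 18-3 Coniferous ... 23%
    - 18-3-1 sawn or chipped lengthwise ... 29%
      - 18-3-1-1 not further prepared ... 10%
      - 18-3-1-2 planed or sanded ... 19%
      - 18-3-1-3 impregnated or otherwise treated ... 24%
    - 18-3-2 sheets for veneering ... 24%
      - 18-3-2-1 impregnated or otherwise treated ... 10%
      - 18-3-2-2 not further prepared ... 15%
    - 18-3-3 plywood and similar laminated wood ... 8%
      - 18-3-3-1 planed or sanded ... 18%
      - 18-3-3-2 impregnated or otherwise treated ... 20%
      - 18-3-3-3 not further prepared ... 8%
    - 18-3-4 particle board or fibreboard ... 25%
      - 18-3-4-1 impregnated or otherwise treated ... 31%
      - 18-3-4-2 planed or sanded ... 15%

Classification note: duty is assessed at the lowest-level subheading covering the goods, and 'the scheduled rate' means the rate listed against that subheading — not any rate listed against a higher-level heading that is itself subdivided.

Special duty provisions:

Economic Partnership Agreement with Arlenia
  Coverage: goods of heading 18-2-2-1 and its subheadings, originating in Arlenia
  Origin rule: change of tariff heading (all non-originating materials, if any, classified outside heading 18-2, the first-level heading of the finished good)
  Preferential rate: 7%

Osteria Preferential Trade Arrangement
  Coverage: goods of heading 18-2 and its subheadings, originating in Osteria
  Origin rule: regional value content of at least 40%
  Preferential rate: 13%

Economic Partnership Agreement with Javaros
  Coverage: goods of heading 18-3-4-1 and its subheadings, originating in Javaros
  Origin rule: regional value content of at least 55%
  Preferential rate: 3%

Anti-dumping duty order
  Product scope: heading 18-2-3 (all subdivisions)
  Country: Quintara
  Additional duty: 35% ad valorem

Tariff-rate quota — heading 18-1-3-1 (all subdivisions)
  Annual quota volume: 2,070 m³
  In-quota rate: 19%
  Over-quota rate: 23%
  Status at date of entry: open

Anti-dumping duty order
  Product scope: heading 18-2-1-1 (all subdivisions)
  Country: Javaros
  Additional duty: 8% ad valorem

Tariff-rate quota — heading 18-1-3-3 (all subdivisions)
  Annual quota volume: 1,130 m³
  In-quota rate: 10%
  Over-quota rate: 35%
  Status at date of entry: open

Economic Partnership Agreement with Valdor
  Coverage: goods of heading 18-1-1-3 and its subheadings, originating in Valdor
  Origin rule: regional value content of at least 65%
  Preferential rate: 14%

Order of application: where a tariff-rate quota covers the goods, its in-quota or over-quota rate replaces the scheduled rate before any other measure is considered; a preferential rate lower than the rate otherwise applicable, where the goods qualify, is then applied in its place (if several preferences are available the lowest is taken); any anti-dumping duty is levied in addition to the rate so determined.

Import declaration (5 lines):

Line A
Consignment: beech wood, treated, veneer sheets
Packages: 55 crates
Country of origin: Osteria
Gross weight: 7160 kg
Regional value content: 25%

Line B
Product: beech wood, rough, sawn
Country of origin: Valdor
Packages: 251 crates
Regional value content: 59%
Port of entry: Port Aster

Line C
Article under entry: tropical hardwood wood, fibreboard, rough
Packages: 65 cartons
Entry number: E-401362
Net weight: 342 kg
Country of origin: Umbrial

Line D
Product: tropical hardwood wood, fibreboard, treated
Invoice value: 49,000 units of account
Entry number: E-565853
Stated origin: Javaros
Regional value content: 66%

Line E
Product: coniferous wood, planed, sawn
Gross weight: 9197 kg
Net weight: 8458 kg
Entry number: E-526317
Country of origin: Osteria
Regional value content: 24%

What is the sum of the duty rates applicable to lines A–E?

75%

Line A: beech → 18-2; veneer sheets → 18-2-3; treated → 18-2-3-1. Scheduled 10%. Osteria agreement on 18-2: RVC < 40%. → 10%.
Line B: beech → 18-2; sawn → 18-2-1; rough → 18-2-1-3. Scheduled 30%. Valdor agreement on 18-1-1-3: 18-2-1-3 not covered. → 30%.
Line C: tropical hardwood → 18-1; fibreboard → 18-1-2; rough → 18-1-2-1. Scheduled 2%. No special measure applies. → 2%.
Line D: tropical hardwood → 18-1; fibreboard → 18-1-2; treated → 18-1-2-2. Scheduled 14%. Javaros agreement on 18-3-4-1: 18-1-2-2 not covered. → 14%.
Line E: coniferous → 18-3; sawn → 18-3-1; planed → 18-3-1-2. Scheduled 19%. Osteria agreement on 18-2: 18-3-1-2 not covered. → 19%.
Sum: 10% + 30% + 2% + 14% + 19% = 75%.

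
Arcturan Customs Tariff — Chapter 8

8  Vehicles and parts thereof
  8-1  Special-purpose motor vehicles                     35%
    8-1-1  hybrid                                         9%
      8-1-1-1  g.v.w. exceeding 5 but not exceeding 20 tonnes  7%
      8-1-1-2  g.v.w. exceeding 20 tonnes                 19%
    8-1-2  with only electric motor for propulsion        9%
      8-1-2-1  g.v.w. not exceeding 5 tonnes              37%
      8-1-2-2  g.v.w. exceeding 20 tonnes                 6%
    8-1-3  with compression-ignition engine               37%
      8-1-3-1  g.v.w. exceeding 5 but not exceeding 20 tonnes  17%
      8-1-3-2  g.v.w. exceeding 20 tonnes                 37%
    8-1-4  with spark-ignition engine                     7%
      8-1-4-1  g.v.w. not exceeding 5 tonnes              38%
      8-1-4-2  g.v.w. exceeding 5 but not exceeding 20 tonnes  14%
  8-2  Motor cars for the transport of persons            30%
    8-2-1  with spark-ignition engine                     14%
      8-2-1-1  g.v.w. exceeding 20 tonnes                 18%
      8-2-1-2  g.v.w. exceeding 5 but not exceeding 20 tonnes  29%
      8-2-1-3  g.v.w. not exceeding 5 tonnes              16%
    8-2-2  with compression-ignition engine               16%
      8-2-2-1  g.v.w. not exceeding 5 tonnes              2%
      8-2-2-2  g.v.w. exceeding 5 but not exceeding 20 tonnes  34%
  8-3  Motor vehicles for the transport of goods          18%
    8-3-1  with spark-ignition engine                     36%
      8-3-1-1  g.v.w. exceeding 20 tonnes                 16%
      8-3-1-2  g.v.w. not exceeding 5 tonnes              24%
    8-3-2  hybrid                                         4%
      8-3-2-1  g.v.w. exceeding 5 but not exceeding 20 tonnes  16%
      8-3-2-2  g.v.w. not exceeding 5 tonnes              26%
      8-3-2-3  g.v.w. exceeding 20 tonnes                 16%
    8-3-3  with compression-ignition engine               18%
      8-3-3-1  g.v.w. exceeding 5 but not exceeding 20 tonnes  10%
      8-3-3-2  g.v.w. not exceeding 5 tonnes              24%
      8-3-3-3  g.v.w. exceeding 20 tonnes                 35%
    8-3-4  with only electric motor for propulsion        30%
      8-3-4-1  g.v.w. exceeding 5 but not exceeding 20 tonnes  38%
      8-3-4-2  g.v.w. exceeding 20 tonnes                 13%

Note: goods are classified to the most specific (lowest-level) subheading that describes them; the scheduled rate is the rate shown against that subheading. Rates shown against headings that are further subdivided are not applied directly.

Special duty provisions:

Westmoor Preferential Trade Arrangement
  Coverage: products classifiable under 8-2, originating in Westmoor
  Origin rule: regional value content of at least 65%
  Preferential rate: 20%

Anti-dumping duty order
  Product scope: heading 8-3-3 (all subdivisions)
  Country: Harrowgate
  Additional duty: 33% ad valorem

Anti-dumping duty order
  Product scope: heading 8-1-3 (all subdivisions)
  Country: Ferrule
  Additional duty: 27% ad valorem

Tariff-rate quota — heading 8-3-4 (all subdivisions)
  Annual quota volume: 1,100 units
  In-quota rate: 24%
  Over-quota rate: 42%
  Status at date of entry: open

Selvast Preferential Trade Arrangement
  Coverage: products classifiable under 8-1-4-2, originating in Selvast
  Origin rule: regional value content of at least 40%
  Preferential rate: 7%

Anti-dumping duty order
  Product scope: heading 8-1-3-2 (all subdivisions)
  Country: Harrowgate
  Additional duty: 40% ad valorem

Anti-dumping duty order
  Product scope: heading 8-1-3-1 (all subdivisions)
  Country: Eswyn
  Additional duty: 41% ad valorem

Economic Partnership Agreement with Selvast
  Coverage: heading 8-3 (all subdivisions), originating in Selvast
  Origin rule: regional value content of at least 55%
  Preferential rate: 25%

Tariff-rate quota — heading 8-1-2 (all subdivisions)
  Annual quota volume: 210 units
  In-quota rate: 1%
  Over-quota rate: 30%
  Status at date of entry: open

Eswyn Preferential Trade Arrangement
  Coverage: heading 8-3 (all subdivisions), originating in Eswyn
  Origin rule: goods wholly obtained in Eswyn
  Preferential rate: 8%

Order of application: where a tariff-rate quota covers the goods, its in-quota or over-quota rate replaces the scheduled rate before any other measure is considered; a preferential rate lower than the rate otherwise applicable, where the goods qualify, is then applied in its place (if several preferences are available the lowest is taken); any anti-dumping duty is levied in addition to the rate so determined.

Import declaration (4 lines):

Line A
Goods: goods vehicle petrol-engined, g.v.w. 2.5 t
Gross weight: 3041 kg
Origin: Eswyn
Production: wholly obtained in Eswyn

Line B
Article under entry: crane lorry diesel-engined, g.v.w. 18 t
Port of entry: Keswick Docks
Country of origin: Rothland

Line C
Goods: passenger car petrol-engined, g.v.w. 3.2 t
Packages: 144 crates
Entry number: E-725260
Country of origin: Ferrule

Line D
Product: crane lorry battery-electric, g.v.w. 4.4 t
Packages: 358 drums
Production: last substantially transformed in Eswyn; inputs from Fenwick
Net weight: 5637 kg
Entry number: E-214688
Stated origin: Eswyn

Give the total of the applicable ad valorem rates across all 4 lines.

42%

Line A: goods vehicle → 8-3; petrol-engined → 8-3-1; g.v.w. 2.5 t → 8-3-1-2. Scheduled 24%. Eswyn agreement on 8-3: wholly obtained → 8% available; preferential 8%. → 8%.
Line B: crane lorry → 8-1; diesel-engined → 8-1-3; g.v.w. 18 t → 8-1-3-1. Scheduled 17%. No special measure applies. → 17%.
Line C: passenger car → 8-2; petrol-engined → 8-2-1; g.v.w. 3.2 t → 8-2-1-3. Scheduled 16%. No special measure applies. → 16%.
Line D: crane lorry → 8-1; battery-electric → 8-1-2; g.v.w. 4.4 t → 8-1-2-1. Scheduled 37%. quota on 8-1-2 open → in-quota 1%; Eswyn agreement on 8-3: 8-1-2-1 not covered. → 1%.
Sum: 8% + 17% + 16% + 1% = 42%.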